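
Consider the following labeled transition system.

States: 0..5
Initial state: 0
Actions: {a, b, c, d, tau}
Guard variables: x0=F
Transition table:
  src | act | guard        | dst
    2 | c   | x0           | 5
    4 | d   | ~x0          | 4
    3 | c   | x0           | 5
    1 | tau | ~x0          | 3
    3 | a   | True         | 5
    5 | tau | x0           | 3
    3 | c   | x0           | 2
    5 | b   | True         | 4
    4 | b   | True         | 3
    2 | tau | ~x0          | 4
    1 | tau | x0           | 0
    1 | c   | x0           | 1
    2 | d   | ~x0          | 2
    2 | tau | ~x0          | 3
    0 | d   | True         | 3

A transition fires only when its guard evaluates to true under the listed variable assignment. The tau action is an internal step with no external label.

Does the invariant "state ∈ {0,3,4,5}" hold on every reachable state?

Answer: INVARIANT HOLDS

Trace:
Allowed set {0,3,4,5}
Reach set: {0,3,4,5}
  0: safe
  3: safe
  4: safe
  5: safe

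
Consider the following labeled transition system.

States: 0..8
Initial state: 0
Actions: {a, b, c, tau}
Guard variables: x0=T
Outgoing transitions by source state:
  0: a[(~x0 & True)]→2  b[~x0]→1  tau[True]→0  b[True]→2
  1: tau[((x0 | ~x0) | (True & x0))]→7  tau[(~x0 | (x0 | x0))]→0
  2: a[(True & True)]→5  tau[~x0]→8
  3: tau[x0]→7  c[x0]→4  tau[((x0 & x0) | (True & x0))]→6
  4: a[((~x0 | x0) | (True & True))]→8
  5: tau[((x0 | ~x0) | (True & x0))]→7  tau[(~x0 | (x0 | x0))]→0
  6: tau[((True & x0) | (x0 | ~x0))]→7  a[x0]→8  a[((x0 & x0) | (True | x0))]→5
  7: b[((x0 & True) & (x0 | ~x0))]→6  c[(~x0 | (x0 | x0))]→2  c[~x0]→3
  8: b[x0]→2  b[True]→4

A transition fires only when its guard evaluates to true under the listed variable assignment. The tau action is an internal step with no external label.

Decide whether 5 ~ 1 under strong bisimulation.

Answer: BISIMILAR

Trace:
Refine partition for ~:
  P[0] = {{0,1,2,3,4,5,6,7,8}}
  P[1] = {{0},{1,5},{2,4},{3},{6},{7},{8}}
  P[2] = {{0},{1,5},{2},{3},{4},{6},{7},{8}}
Fixed point at round 3; 8 class(es).
[5]={1,5}  [1]={1,5}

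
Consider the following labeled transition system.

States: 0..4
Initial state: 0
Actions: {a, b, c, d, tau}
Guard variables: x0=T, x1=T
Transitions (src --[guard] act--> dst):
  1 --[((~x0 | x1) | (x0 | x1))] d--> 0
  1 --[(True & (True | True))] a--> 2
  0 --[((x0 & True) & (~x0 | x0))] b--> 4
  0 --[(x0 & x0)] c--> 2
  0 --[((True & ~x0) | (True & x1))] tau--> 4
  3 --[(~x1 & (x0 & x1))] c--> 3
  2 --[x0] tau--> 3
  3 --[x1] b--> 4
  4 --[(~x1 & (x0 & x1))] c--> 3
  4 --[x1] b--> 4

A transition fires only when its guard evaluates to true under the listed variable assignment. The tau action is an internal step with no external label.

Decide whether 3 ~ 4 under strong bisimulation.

Bisimulation quotient by refinement:
  π0 = {{0,1,2,3,4}}
  π1 = {{0},{1},{2},{3,4}}
Fixed point at round 2; 4 class(es).
3∈{3,4}, 4∈{3,4}

Answer: BISIMILAR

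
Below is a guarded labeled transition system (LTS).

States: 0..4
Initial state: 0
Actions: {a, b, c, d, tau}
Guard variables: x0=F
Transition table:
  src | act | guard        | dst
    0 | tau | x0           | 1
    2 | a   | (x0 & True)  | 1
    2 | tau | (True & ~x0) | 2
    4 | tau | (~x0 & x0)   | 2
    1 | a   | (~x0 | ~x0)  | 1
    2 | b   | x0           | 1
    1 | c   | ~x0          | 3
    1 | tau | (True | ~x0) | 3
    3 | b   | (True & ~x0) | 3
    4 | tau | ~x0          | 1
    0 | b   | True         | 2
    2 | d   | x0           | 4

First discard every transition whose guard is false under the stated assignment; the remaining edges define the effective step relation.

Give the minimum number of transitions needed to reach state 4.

Breadth-first toward 4:
  Layer 0: {0}
  Layer 1: {2}
4 never appears.

Answer: UNREACHABLE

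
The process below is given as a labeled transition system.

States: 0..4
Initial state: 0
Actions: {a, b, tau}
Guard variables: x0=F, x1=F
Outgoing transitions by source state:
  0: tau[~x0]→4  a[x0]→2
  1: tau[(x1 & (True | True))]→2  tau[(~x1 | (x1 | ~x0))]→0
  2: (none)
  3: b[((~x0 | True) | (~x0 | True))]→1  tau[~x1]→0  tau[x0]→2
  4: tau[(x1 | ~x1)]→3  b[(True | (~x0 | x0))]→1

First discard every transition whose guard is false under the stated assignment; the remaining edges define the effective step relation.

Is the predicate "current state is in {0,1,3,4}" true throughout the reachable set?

Answer: INVARIANT HOLDS

Trace:
Inv-set: {0,1,3,4}
R = {0,1,3,4}
  0: safe
  1: safe
  3: safe
  4: safe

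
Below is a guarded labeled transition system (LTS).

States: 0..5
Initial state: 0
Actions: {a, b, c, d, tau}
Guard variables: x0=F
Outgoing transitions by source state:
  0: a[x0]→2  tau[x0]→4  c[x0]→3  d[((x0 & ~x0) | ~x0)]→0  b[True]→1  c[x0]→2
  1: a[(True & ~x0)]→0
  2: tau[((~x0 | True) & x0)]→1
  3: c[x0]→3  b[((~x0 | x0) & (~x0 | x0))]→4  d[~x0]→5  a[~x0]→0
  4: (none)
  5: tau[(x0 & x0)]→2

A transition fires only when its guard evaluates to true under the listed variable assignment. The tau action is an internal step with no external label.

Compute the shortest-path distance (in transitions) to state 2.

BFS to 2:
  Layer 0: {0}
  Layer 1: {1}
2 never appears.

Answer: UNREACHABLE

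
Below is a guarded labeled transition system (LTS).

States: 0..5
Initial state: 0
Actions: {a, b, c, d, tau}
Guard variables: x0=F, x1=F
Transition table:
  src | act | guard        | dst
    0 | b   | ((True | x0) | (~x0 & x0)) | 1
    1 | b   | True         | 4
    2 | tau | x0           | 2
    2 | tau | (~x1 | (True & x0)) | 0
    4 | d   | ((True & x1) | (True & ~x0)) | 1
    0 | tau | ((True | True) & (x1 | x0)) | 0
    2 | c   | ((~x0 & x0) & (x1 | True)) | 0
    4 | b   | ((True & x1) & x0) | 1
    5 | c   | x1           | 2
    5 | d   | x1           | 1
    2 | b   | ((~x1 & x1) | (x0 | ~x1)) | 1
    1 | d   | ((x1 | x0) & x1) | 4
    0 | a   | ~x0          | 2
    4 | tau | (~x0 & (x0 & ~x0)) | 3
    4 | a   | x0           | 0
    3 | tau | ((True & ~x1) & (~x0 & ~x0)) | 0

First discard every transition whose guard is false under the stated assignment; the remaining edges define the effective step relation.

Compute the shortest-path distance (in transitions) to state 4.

Answer: 2

Analysis:
Breadth-first toward 4:
  L0 = {0}
  L1 = {1,2}
  L2 = {4}
depth(4)=2, e.g. b·b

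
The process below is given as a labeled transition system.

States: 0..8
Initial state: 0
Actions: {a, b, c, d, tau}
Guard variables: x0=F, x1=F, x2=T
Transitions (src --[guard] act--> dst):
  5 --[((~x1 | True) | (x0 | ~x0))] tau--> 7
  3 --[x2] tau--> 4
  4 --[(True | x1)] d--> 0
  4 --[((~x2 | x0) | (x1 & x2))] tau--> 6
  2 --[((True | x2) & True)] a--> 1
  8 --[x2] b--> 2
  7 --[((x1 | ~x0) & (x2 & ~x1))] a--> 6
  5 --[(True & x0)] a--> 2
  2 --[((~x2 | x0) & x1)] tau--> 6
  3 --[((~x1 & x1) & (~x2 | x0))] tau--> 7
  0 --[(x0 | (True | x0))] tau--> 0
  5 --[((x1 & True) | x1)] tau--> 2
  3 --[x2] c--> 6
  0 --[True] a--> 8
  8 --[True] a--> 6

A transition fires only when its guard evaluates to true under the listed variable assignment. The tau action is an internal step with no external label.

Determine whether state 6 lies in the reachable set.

Answer: REACHABLE

Working:
Guard filter leaves 10 enabled edge(s).
L0 = {0}
L1 = {8}  now seen {0,8}
L2 = {2,6}  now seen {0,2,6,8}
L3 = {1}  now seen {0,1,2,6,8}
Reach set: {0,1,2,6,8}
Path to 6: a·a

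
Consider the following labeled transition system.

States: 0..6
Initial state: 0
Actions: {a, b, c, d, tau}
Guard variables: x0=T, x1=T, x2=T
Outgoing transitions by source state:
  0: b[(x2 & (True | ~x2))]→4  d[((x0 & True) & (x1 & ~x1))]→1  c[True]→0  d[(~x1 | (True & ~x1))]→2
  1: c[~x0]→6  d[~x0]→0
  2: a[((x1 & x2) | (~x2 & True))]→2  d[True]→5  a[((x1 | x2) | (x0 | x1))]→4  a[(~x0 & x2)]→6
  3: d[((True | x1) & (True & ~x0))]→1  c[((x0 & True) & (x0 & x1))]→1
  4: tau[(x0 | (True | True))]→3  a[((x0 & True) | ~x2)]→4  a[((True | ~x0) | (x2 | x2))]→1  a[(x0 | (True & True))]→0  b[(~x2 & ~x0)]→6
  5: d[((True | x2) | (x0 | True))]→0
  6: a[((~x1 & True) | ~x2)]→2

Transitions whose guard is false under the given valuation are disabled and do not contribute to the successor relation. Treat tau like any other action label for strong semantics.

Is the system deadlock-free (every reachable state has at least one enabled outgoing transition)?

Answer: DEADLOCK at state 1

Trace:
R = {0,1,3,4}
  0: b→4  c→0  [2 out]
  1: ∅  [no exit]
  3: c→1  [1 out]
  4: a→0  a→1  a→4  tau→3  [4 out]
trace reaching 1: b·a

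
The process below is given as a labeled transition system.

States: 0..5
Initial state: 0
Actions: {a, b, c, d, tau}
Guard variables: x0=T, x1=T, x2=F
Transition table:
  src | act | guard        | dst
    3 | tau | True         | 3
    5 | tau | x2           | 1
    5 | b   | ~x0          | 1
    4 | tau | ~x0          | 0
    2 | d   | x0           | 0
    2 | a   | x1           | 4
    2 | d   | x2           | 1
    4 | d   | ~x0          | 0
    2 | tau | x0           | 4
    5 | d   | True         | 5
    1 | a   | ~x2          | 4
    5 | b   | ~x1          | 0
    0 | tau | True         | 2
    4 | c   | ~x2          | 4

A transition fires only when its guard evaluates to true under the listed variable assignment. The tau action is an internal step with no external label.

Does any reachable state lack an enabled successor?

Reach set: {0,2,4}
  0: tau→2  [1 out]
  2: a→4  d→0  tau→4  [3 out]
  4: c→4  [1 out]

Answer: DEADLOCK-FREE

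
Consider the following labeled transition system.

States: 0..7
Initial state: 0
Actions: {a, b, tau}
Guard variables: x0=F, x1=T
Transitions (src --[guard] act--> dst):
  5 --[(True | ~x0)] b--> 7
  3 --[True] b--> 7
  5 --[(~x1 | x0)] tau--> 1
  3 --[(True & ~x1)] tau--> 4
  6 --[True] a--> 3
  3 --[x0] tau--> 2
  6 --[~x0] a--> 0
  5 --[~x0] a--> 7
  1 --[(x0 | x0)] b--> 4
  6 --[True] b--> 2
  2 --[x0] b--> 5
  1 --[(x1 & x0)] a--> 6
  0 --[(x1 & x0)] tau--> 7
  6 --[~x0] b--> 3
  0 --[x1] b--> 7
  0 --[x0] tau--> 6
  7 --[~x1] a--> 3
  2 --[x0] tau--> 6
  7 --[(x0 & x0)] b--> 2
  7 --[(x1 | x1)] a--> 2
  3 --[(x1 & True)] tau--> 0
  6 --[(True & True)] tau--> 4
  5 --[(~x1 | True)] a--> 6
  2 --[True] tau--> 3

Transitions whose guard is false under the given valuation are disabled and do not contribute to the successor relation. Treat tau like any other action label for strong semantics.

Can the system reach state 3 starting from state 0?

Answer: REACHABLE

Analysis:
After dropping false guards: 13 live edges.
depth 0: {0}
depth 1: {7}  now seen {0,7}
depth 2: {2}  now seen {0,2,7}
depth 3: {3}  now seen {0,2,3,7}
R = {0,2,3,7}
Path to 3: b·a·tau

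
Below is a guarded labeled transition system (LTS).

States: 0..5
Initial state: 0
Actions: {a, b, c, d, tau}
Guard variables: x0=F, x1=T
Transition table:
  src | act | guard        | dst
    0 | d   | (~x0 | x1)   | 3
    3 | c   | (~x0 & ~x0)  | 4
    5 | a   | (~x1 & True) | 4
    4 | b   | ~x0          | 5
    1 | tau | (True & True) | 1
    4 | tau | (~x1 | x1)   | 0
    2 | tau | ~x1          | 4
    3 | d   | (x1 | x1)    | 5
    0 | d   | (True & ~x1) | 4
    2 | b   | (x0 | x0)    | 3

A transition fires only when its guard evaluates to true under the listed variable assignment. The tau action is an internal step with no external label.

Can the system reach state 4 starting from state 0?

Answer: REACHABLE

Trace:
Guard filter leaves 6 enabled edge(s).
L0 = {0}
L1 = {3}  now seen {0,3}
L2 = {4,5}  now seen {0,3,4,5}
Reach set: {0,3,4,5}
Path to 4: d·c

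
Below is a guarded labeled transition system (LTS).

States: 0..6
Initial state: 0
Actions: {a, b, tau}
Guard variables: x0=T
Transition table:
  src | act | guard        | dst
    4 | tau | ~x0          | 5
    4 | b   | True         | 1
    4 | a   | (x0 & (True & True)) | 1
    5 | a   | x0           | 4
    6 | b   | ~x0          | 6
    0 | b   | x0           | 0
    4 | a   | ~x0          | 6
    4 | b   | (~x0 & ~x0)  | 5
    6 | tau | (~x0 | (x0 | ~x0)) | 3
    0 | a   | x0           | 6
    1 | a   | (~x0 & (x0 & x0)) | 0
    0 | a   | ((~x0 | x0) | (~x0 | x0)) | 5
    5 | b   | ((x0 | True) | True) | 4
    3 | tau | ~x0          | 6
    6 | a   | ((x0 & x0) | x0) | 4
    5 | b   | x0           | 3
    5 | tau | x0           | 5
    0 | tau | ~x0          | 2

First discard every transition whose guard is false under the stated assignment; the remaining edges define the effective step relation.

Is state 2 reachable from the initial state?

After dropping false guards: 11 live edges.
L0 = {0}
L1 = {5,6}  now seen {0,5,6}
L2 = {3,4}  now seen {0,3,4,5,6}
L3 = {1}  now seen {0,1,3,4,5,6}
Reachable = {0,1,3,4,5,6}

Answer: UNREACHABLE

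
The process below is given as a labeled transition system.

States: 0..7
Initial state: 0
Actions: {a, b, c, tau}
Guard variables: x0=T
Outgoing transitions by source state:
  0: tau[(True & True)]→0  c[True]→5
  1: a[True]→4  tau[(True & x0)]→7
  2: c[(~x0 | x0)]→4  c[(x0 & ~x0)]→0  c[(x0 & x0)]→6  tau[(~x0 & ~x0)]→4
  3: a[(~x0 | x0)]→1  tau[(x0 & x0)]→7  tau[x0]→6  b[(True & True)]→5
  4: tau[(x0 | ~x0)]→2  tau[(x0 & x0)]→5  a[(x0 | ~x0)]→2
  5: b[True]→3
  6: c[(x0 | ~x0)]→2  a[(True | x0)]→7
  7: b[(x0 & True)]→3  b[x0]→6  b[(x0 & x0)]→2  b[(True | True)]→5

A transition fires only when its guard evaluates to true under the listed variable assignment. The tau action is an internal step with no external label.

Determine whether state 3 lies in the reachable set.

Answer: REACHABLE

Analysis:
After dropping false guards: 20 live edges.
Layer 0: {0}
Layer 1: {5}  cumulative {0,5}
Layer 2: {3}  cumulative {0,3,5}
Layer 3: {1,6,7}  cumulative {0,1,3,5,6,7}
Layer 4: {2,4}  cumulative {0,1,2,3,4,5,6,7}
R = {0,1,2,3,4,5,6,7}
Path to 3: c·b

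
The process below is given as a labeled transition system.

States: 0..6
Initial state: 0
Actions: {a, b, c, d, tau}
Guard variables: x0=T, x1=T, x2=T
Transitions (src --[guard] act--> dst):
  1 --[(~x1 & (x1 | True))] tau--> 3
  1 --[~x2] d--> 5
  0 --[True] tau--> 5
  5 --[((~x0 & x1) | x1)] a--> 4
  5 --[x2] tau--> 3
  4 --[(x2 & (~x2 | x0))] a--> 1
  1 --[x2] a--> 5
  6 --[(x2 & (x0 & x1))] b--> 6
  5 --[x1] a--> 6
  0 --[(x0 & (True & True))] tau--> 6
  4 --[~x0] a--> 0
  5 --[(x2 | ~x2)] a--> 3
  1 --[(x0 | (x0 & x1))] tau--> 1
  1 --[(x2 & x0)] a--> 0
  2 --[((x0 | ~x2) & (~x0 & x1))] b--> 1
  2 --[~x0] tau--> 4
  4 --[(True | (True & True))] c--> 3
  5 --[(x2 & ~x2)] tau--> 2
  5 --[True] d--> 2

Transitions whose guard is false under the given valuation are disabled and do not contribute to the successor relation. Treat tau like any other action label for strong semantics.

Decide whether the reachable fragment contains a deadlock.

Answer: DEADLOCK at state 2

Trace:
R = {0,1,2,3,4,5,6}
  0: tau→5  tau→6  [2 exit(s)]
  1: a→0  a→5  tau→1  [3 exit(s)]
  2: ∅  [deadlock]
  3: ∅  [deadlock]
  4: a→1  c→3  [2 exit(s)]
  5: a→3  a→4  a→6  d→2  tau→3  [5 exit(s)]
  6: b→6  [1 exit(s)]
Path to 2: tau·d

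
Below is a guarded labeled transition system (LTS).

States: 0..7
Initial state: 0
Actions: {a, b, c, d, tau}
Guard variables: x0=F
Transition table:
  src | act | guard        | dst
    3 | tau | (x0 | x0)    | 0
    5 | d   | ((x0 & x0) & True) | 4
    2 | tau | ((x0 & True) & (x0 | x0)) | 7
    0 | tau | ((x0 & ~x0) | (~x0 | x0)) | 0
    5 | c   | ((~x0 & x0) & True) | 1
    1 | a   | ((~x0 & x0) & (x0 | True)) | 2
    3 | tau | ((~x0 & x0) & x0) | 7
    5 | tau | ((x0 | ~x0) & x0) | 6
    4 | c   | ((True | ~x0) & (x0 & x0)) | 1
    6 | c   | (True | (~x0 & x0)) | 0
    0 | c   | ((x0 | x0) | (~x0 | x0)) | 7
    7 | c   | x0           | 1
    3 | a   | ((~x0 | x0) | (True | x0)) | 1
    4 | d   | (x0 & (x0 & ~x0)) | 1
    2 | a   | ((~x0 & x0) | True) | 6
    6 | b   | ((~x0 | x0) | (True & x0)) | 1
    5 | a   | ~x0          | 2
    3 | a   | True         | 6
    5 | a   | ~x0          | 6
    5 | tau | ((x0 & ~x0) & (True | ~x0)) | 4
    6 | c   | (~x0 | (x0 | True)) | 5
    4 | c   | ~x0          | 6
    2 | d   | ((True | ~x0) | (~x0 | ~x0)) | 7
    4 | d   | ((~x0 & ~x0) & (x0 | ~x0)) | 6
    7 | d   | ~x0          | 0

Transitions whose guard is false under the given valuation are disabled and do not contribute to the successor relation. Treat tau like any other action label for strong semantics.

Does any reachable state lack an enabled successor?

Answer: DEADLOCK-FREE

Analysis:
Reach set: {0,7}
  0: c→7  tau→0  [deg 2]
  7: d→0  [deg 1]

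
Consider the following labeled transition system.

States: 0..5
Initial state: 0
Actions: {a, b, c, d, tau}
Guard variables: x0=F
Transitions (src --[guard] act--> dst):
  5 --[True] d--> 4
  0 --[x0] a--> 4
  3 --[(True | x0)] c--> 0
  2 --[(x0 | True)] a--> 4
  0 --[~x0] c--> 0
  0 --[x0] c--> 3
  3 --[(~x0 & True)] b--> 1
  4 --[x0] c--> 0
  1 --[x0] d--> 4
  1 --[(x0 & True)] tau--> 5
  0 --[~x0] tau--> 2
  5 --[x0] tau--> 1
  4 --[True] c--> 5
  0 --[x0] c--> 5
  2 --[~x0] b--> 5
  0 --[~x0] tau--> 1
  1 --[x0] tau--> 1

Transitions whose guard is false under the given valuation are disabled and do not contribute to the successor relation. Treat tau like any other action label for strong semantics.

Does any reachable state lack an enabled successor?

Reach set: {0,1,2,4,5}
  0: c→0  tau→1  tau→2  [3 out]
  1: ∅  [STUCK]
  2: a→4  b→5  [2 out]
  4: c→5  [1 out]
  5: d→4  [1 out]
trace reaching 1: tau

Answer: DEADLOCK at state 1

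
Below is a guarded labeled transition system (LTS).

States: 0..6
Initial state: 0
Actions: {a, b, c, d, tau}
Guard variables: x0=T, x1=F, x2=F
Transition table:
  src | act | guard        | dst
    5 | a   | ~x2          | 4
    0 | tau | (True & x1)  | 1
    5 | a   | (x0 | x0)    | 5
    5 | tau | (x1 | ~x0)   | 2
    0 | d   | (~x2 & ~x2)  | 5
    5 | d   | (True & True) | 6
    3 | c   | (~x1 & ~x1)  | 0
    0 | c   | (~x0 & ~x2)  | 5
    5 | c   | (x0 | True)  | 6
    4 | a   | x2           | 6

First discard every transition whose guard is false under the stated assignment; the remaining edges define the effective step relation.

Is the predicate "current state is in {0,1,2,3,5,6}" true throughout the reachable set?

Safe = {0,1,2,3,5,6}
Reach set: {0,4,5,6}
  0: ok
  4: VIOLATES
  5: ok
  6: ok
reach 4 via d·a — violates

Answer: INVARIANT VIOLATED at state 4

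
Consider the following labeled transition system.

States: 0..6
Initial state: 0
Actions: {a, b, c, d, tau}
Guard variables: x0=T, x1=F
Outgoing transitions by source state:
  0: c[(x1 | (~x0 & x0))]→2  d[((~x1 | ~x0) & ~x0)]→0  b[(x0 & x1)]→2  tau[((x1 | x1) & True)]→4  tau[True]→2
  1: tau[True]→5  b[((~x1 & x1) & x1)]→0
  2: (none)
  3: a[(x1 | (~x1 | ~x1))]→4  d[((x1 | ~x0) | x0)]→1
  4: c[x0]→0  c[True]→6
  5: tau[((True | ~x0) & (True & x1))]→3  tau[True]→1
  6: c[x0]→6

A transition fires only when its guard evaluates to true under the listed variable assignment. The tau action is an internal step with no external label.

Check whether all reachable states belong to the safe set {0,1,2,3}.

Safe = {0,1,2,3}
Reach set: {0,2}
  0: ok
  2: ok

Answer: INVARIANT HOLDS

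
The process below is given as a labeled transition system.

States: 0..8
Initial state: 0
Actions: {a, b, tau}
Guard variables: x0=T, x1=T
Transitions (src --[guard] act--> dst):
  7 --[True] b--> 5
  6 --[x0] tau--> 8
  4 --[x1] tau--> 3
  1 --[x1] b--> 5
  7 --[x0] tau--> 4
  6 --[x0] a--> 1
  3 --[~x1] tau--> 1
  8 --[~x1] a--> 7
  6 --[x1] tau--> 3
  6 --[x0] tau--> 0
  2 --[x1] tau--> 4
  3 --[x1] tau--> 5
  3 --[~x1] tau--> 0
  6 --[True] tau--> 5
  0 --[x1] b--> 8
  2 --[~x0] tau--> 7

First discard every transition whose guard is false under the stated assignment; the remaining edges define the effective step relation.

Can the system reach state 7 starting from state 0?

Answer: UNREACHABLE

Working:
Guard filter leaves 12 enabled edge(s).
depth 0: {0}
depth 1: {8}  now seen {0,8}
Reach set: {0,8}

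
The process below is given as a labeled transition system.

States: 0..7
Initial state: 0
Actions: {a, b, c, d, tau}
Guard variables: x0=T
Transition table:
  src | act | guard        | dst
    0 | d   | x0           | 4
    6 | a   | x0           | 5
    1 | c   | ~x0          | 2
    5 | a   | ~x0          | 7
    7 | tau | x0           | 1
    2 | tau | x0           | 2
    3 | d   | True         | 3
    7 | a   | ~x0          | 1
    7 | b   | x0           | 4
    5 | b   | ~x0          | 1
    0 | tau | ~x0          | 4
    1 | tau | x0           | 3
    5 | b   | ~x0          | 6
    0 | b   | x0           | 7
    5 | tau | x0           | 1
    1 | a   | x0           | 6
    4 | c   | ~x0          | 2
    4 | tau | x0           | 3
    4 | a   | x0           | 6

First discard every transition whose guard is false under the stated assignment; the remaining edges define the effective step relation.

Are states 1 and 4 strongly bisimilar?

Answer: BISIMILAR

Analysis:
Bisimulation quotient by refinement:
  P[0] = {{0,1,2,3,4,5,6,7}}
  P[1] = {{0},{1,4},{2,5},{3},{6},{7}}
  P[2] = {{0},{1,4},{2},{3},{5},{6},{7}}
Fixed point at round 3; 7 class(es).
class of 1: {1,4}; class of 4: {1,4}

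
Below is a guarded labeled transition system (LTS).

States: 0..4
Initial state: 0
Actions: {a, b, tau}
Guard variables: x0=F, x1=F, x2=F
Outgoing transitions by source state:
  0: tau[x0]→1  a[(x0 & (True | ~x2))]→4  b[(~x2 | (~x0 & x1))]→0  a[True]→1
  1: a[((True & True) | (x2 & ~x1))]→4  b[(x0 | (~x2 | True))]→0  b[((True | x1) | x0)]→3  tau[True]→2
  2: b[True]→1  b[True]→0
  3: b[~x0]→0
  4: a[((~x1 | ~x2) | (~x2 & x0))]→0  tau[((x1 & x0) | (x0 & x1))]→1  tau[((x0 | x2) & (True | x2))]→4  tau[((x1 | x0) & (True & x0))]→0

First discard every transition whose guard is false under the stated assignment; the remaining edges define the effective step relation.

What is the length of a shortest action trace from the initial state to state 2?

Answer: 2

Working:
BFS to 2:
  L0 = {0}
  L1 = {1}
  L2 = {2,3,4}
first hit 2 at d=2 via a·tau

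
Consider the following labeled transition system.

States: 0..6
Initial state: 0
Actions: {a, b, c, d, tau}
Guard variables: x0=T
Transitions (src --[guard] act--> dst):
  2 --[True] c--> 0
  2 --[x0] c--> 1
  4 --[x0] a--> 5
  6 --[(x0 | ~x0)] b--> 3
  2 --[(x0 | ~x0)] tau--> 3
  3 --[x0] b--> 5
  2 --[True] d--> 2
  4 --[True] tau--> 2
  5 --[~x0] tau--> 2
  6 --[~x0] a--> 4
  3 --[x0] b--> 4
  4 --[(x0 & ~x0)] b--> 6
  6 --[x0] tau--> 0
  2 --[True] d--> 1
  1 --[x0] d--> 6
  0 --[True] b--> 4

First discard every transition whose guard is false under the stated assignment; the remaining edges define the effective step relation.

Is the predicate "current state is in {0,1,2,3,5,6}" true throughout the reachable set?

Answer: INVARIANT VIOLATED at state 4

Working:
Safe = {0,1,2,3,5,6}
R = {0,1,2,3,4,5,6}
  0: ✓
  1: ✓
  2: ✓
  3: ✓
  4: VIOLATES
  5: ✓
  6: ✓
reach 4 via b — violates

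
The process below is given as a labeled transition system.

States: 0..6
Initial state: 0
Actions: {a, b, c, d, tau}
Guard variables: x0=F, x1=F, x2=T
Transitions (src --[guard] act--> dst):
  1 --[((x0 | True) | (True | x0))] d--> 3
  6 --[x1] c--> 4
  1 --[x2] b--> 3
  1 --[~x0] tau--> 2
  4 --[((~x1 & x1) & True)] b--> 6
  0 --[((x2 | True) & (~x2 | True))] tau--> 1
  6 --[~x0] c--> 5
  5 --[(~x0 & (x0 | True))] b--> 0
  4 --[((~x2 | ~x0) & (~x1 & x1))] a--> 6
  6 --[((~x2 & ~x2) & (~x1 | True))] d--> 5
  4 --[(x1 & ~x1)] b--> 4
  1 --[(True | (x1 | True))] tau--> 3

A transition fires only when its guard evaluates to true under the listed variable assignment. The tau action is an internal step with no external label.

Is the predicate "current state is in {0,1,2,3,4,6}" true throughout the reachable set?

Answer: INVARIANT HOLDS

Working:
Inv-set: {0,1,2,3,4,6}
Reach set: {0,1,2,3}
  0: ok
  1: ok
  2: ok
  3: ok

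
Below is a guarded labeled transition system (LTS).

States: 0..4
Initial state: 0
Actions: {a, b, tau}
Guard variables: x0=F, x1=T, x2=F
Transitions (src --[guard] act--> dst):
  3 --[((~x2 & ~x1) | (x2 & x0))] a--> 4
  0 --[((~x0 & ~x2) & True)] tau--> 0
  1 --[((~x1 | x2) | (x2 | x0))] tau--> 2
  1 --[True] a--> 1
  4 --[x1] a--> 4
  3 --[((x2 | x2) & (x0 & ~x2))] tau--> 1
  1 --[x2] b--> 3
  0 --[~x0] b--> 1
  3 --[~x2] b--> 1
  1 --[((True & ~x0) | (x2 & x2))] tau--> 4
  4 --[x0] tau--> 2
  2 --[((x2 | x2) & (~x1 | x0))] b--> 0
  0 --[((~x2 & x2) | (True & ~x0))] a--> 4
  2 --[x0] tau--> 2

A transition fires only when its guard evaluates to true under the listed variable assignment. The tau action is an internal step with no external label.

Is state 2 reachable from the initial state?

Answer: UNREACHABLE

Trace:
7 transition(s) survive guard evaluation.
depth 0: {0}
depth 1: {1,4}  now seen {0,1,4}
Reach set: {0,1,4}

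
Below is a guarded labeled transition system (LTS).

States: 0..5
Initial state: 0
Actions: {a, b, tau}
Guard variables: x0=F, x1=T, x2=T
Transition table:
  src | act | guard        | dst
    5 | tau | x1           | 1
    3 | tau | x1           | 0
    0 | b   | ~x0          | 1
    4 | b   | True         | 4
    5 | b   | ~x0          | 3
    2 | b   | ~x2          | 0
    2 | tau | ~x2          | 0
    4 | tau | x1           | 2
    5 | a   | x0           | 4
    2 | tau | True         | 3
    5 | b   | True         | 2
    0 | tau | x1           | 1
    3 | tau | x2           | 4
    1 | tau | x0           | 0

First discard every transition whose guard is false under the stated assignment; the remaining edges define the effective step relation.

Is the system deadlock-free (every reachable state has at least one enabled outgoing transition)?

Reachable = {0,1}
  0: b→1  tau→1  [deg 2]
  1: ∅  [STUCK]
Path to 1: b

Answer: DEADLOCK at state 1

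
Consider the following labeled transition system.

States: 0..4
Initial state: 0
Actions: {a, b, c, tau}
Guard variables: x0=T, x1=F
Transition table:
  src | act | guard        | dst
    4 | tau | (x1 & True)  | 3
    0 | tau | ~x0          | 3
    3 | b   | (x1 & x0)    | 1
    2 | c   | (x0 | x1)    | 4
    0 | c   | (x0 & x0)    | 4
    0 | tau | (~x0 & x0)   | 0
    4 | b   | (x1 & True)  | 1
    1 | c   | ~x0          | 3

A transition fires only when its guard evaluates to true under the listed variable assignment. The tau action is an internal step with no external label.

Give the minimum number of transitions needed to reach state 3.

Breadth-first toward 3:
  L0 = {0}
  L1 = {4}
3 never appears.

Answer: UNREACHABLE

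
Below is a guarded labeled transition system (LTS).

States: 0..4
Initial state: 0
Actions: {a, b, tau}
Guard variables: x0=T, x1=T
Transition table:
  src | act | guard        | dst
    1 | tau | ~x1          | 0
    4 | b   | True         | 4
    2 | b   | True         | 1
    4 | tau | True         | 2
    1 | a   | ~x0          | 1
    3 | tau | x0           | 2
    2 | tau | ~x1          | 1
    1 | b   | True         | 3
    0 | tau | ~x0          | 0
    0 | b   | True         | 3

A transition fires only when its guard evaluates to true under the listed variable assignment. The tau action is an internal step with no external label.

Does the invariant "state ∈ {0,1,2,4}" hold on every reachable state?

Answer: INVARIANT VIOLATED at state 3

Trace:
Allowed set {0,1,2,4}
R = {0,1,2,3}
  0: safe
  1: safe
  2: safe
  3: VIOLATES
witness against invariant: b → 3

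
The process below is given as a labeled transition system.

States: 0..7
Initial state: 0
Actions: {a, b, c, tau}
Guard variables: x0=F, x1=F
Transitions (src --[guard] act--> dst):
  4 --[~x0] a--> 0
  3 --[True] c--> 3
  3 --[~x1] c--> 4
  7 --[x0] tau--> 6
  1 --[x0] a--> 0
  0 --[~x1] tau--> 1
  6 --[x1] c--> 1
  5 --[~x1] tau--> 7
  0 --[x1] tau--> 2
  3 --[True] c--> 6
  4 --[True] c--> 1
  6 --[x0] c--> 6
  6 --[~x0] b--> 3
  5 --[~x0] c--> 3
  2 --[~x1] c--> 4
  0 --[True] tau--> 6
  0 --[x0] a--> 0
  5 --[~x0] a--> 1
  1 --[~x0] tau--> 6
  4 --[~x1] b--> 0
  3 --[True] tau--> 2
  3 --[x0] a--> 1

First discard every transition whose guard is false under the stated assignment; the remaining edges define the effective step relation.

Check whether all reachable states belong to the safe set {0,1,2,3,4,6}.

Answer: INVARIANT HOLDS

Analysis:
Allowed set {0,1,2,3,4,6}
Reach set: {0,1,2,3,4,6}
  0: ✓
  1: ✓
  2: ✓
  3: ✓
  4: ✓
  6: ✓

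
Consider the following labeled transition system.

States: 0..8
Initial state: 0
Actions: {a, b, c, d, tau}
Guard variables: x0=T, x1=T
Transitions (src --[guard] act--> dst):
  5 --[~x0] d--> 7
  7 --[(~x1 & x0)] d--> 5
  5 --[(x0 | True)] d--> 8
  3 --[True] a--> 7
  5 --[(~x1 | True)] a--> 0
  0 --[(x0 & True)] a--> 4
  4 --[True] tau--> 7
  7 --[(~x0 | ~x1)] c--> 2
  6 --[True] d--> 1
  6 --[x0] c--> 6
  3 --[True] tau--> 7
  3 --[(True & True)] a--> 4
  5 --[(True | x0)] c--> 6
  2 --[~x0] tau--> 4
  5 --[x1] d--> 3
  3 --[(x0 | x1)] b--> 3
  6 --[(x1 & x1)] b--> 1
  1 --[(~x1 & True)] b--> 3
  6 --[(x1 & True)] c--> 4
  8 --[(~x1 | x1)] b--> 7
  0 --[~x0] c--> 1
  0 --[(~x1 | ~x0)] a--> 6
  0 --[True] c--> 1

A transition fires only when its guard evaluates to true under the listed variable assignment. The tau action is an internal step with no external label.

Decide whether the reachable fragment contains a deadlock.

Reachable = {0,1,4,7}
  0: a→4  c→1  [2 out]
  1: ∅  [deadlock]
  4: tau→7  [1 out]
  7: ∅  [deadlock]
trace reaching 1: c

Answer: DEADLOCK at state 1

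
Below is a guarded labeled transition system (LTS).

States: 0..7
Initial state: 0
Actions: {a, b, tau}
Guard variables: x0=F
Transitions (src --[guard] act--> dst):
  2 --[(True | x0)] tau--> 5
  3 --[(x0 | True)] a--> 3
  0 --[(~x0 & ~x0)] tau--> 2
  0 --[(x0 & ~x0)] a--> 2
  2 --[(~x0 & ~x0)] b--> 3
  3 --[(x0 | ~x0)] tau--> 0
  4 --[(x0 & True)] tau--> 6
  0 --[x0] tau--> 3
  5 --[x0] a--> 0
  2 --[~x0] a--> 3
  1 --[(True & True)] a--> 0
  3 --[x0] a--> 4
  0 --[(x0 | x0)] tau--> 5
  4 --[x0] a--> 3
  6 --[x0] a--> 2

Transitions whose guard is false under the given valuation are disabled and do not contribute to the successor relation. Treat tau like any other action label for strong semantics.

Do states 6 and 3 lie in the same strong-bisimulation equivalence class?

Compute ~ classes (split until stable):
  π0 = {{0,1,2,3,4,5,6,7}}
  π1 = {{0},{1},{2},{3},{4,5,6,7}}
Fixed point at round 2; 5 class(es).
6∈{4,5,6,7}, 3∈{3}

Answer: NOT BISIMILAR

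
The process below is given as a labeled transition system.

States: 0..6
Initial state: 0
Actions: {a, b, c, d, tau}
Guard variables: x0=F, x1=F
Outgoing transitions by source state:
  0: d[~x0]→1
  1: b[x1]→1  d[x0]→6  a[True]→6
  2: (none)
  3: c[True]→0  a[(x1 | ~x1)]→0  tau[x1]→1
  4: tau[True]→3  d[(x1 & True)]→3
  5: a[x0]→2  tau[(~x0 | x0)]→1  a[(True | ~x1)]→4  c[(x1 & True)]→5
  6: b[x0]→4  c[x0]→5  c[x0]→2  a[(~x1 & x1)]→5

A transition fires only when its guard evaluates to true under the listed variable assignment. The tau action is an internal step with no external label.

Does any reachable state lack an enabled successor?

R = {0,1,6}
  0: d→1  [1 out]
  1: a→6  [1 out]
  6: ∅  [STUCK]
trace reaching 6: d·a

Answer: DEADLOCK at state 6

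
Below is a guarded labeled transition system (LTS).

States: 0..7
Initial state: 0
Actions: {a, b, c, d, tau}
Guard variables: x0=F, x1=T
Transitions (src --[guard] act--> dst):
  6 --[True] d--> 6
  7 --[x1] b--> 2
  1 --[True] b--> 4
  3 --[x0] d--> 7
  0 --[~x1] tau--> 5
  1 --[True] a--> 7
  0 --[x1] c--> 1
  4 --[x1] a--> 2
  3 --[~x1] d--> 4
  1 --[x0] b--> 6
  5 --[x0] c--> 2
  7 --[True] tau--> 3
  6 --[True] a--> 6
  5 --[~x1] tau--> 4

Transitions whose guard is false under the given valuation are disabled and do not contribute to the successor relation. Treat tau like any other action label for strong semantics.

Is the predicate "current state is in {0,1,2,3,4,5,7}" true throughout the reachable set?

Inv-set: {0,1,2,3,4,5,7}
Reach set: {0,1,2,3,4,7}
  0: ✓
  1: ✓
  2: ✓
  3: ✓
  4: ✓
  7: ✓

Answer: INVARIANT HOLDS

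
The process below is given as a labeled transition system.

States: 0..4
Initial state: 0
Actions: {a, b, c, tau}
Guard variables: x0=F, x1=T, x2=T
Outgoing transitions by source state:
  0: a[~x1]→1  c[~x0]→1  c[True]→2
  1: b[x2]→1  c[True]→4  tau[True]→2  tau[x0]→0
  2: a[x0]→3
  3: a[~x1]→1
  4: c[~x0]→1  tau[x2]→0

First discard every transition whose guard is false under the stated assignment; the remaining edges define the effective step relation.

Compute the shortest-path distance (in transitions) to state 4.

Breadth-first toward 4:
  L0 = {0}
  L1 = {1,2}
  L2 = {4}
first hit 4 at d=2 via c·c

Answer: 2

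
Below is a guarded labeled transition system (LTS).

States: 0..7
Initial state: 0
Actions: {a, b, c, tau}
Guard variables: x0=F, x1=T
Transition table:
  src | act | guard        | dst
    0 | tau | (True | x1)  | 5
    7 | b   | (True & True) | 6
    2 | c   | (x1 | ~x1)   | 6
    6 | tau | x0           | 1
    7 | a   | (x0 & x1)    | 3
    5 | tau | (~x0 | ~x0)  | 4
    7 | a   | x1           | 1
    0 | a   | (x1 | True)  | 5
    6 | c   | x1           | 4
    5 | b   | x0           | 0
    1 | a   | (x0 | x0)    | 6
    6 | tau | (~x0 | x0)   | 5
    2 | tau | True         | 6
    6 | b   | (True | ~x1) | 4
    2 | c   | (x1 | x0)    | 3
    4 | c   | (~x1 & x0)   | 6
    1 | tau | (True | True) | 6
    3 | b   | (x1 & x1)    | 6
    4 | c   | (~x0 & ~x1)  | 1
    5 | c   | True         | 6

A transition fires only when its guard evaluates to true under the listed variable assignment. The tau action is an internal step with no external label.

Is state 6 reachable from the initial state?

14 transition(s) survive guard evaluation.
L0 = {0}
L1 = {5}  total {0,5}
L2 = {4,6}  total {0,4,5,6}
Reachable = {0,4,5,6}
trace reaching 6: tau·c

Answer: REACHABLE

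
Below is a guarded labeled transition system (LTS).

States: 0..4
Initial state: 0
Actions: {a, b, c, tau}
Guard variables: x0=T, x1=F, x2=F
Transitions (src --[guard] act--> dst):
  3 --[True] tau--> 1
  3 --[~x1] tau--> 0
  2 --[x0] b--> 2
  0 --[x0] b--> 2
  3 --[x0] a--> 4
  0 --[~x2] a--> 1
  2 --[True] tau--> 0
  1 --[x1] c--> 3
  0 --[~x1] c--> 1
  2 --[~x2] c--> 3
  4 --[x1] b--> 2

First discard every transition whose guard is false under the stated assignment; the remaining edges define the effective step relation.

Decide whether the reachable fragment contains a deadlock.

Reach set: {0,1,2,3,4}
  0: a→1  b→2  c→1  [deg 3]
  1: ∅  [STUCK]
  2: b→2  c→3  tau→0  [deg 3]
  3: a→4  tau→0  tau→1  [deg 3]
  4: ∅  [STUCK]
Path to 1: a

Answer: DEADLOCK at state 1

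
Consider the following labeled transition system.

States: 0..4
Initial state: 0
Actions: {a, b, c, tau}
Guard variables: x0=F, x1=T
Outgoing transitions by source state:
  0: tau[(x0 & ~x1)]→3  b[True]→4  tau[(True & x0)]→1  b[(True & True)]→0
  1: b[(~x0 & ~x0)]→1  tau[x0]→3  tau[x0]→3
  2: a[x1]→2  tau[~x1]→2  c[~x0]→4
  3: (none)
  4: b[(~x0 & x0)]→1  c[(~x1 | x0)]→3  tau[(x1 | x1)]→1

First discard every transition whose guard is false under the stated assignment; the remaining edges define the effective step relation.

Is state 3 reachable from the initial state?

Answer: UNREACHABLE

Analysis:
After dropping false guards: 6 live edges.
depth 0: {0}
depth 1: {4}  cumulative {0,4}
depth 2: {1}  cumulative {0,1,4}
R = {0,1,4}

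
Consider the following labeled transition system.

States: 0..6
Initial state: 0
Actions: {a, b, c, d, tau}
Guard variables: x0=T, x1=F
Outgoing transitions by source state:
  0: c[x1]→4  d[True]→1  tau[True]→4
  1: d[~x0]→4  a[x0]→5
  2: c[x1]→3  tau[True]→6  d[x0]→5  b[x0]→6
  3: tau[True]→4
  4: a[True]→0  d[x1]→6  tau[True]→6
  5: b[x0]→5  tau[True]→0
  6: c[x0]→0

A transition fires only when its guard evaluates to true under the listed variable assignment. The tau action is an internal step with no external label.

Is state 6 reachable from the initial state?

After dropping false guards: 12 live edges.
depth 0: {0}
depth 1: {1,4}  now seen {0,1,4}
depth 2: {5,6}  now seen {0,1,4,5,6}
Reachable = {0,1,4,5,6}
trace reaching 6: tau·tau

Answer: REACHABLE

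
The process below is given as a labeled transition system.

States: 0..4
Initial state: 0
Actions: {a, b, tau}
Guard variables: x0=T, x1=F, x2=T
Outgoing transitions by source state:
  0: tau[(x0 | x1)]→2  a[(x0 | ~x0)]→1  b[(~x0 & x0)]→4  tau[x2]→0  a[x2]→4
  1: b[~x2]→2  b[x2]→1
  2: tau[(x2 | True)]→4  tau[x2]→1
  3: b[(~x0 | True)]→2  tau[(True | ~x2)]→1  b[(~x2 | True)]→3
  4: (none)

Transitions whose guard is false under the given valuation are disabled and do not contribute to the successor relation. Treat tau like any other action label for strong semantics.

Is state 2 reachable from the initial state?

Answer: REACHABLE

Analysis:
Guard filter leaves 10 enabled edge(s).
Layer 0: {0}
Layer 1: {1,2,4}  cumulative {0,1,2,4}
Reachable = {0,1,2,4}
Path to 2: tau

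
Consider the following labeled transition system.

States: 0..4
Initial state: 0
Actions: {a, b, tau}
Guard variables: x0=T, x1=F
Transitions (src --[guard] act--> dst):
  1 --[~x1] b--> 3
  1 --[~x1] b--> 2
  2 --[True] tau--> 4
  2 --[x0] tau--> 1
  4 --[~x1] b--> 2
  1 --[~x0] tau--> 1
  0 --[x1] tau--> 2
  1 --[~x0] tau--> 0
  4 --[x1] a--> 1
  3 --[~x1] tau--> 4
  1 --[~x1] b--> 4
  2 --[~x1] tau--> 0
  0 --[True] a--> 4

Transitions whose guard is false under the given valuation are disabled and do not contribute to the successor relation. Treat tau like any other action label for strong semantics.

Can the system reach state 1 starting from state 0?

Answer: REACHABLE

Working:
After dropping false guards: 9 live edges.
depth 0: {0}
depth 1: {4}  cumulative {0,4}
depth 2: {2}  cumulative {0,2,4}
depth 3: {1}  cumulative {0,1,2,4}
depth 4: {3}  cumulative {0,1,2,3,4}
R = {0,1,2,3,4}
witness 1: a·b·tau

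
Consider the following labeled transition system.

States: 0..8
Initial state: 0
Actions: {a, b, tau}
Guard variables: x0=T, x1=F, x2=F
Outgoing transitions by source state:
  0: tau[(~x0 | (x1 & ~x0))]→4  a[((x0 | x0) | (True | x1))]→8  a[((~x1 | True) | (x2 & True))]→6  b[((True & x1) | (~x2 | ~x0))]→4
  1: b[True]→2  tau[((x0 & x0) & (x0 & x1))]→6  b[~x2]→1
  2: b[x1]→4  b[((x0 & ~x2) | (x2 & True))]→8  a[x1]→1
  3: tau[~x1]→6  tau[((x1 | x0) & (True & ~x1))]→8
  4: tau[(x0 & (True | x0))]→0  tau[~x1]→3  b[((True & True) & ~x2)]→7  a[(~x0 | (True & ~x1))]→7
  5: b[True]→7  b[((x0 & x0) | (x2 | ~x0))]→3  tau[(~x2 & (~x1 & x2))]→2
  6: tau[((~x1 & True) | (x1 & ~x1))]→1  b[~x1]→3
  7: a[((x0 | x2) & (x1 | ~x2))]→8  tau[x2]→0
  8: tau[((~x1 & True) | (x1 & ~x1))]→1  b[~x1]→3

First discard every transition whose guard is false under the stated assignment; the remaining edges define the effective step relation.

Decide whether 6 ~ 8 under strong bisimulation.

Answer: BISIMILAR

Working:
Refine partition for ~:
  π0 = {{0,1,2,3,4,5,6,7,8}}
  π1 = {{0},{1,2,5},{3},{4},{6,8},{7}}
  π2 = {{0},{1},{2},{3},{4},{5},{6,8},{7}}
Fixed point at round 3; 8 class(es).
6∈{6,8}, 8∈{6,8}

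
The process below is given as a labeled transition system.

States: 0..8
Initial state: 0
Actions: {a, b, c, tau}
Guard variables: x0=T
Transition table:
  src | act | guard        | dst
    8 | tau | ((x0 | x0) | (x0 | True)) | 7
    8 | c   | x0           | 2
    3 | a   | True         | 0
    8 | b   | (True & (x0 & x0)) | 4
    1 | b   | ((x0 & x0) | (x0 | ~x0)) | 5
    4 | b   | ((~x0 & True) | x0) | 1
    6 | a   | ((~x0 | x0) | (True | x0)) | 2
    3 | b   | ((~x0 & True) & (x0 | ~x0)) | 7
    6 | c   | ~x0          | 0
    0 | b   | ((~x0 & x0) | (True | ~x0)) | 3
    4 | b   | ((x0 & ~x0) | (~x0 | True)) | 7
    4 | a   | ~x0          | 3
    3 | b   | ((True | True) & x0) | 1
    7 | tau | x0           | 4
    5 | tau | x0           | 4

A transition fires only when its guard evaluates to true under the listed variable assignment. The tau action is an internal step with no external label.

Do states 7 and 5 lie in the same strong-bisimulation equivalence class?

Compute ~ classes (split until stable):
  P[0] = {{0,1,2,3,4,5,6,7,8}}
  P[1] = {{0,1,4},{2},{3},{5,7},{6},{8}}
  P[2] = {{0},{1},{2},{3},{4},{5,7},{6},{8}}
8 equivalence class(es) (converged in 3)
[7]={5,7}  [5]={5,7}

Answer: BISIMILAR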